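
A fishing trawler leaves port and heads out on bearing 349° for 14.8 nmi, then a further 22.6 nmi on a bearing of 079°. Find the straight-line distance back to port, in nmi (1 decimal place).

Leg 1 (349°, 14.8 nmi): east 14.8 sin 349° = -2.82, north 14.8 cos 349° = 14.53
Leg 2 (079°, 22.6 nmi): east 22.6 sin 79° = 22.18, north 22.6 cos 79° = 4.31
Net: 19.36 east, 18.84 north. Distance = √((19.36)² + (18.84)²) = 27.015 nmi.

27.0 nmi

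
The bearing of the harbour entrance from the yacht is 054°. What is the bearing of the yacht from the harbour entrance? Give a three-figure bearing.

234°

Back-bearing = 054° + 180° = 234°.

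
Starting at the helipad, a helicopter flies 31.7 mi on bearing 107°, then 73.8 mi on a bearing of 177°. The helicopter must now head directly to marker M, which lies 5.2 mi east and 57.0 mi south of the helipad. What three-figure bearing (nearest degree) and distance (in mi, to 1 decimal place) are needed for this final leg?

Leg 1 (107°, 31.7 mi): east 31.7 sin 107° = 30.31, north 31.7 cos 107° = -9.27
Leg 2 (177°, 73.8 mi): east 73.8 sin 177° = 3.86, north 73.8 cos 177° = -73.70
Current position: (34.18, -82.97). Target: (5.2, -57.0). Remaining: Δeast = -28.98, Δnorth = 25.97.
Bearing = atan2(-28.98, 25.97) mod 360° = 311.86°; distance = √((-28.98)² + (25.97)²) = 38.910 mi.

312°, 38.9 mi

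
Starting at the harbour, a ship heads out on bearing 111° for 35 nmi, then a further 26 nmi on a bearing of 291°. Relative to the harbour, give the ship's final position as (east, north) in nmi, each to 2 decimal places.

Leg 1 (111°, 35 nmi): east 35 sin 111° = 32.68, north 35 cos 111° = -12.54
Leg 2 (291°, 26 nmi): east 26 sin 291° = -24.27, north 26 cos 291° = 9.32
Summing: 8.40 nmi east, -3.23 nmi north → (8.40, -3.23).

(8.40, -3.23)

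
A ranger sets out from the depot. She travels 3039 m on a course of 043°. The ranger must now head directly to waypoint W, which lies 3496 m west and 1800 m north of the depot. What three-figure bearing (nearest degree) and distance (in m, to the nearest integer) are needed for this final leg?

Leg 1 (043°, 3039 m): east 3039 sin 43° = 2072.59, north 3039 cos 43° = 2222.58
Current position: (2072.59, 2222.58). Target: (-3496, 1800). Remaining: Δeast = -5568.59, Δnorth = -422.58.
Bearing = atan2(-5568.59, -422.58) mod 360° = 265.66°; distance = √((-5568.59)² + (-422.58)²) = 5584.604 m.

266°, 5585 m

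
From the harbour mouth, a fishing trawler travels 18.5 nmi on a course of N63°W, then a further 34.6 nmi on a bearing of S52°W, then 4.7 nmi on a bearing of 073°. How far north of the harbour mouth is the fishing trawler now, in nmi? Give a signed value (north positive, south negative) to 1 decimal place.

-11.5 nmi

Leg 1 (N63°W, 18.5 nmi): east 18.5 sin 297° = -16.48, north 18.5 cos 297° = 8.40
Leg 2 (S52°W, 34.6 nmi): east 34.6 sin 232° = -27.27, north 34.6 cos 232° = -21.30
Leg 3 (073°, 4.7 nmi): east 4.7 sin 73° = 4.49, north 4.7 cos 73° = 1.37
Net north component: -11.53 nmi.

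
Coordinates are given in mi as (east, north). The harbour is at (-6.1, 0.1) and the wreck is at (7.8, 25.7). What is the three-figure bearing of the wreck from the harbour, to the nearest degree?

029°

Δeast = 7.8 − -6.1 = 13.90; Δnorth = 25.7 − 0.1 = 25.60.
Bearing = atan2(Δeast, Δnorth) mod 360° = 28.50° ≈ 029°.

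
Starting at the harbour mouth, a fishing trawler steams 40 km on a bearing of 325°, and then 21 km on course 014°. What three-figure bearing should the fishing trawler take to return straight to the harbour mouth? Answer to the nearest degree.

Leg 1 (325°, 40 km): east 40 sin 325° = -22.94, north 40 cos 325° = 32.77
Leg 2 (014°, 21 km): east 21 sin 14° = 5.08, north 21 cos 14° = 20.38
Net displacement: -17.86 east, 53.14 north. Direction back to start is (17.86, -53.14): bearing = atan2(17.86, -53.14) mod 360° = 161.42° ≈ 161°.

161°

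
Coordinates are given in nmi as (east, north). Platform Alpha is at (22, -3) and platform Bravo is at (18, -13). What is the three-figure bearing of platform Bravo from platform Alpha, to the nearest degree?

Δeast = 18 − 22 = -4.00; Δnorth = -13 − -3 = -10.00.
Bearing = atan2(Δeast, Δnorth) mod 360° = 201.80° ≈ 202°.

202°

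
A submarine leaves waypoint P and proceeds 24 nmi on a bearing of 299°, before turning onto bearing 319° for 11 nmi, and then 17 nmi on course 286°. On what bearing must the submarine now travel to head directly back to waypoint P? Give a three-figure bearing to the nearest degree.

119°

Leg 1 (299°, 24 nmi): east 24 sin 299° = -20.99, north 24 cos 299° = 11.64
Leg 2 (319°, 11 nmi): east 11 sin 319° = -7.22, north 11 cos 319° = 8.30
Leg 3 (286°, 17 nmi): east 17 sin 286° = -16.34, north 17 cos 286° = 4.69
Net displacement: -44.55 east, 24.62 north. Direction back to start is (44.55, -24.62): bearing = atan2(44.55, -24.62) mod 360° = 118.93° ≈ 119°.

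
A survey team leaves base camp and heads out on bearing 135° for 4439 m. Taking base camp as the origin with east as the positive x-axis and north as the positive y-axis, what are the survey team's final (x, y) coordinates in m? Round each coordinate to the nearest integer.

Leg 1 (135°, 4439 m): east 4439 sin 135° = 3138.85, north 4439 cos 135° = -3138.85
Summing: 3138.85 m east, -3138.85 m north → (3139, -3139).

(3139, -3139)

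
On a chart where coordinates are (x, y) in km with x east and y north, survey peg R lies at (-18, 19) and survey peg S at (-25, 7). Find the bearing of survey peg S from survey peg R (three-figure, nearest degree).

Δeast = -25 − -18 = -7.00; Δnorth = 7 − 19 = -12.00.
Bearing = atan2(Δeast, Δnorth) mod 360° = 210.26° ≈ 210°.

210°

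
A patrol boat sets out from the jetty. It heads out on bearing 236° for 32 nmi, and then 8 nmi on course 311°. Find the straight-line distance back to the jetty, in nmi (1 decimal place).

Leg 1 (236°, 32 nmi): east 32 sin 236° = -26.53, north 32 cos 236° = -17.89
Leg 2 (311°, 8 nmi): east 8 sin 311° = -6.04, north 8 cos 311° = 5.25
Net: -32.57 east, -12.65 north. Distance = √((-32.57)² + (-12.65)²) = 34.936 nmi.

34.9 nmi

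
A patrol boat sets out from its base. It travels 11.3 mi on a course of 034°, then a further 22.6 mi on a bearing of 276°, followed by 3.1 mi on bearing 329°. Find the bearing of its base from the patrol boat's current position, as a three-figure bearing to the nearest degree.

129°

Leg 1 (034°, 11.3 mi): east 11.3 sin 34° = 6.32, north 11.3 cos 34° = 9.37
Leg 2 (276°, 22.6 mi): east 22.6 sin 276° = -22.48, north 22.6 cos 276° = 2.36
Leg 3 (329°, 3.1 mi): east 3.1 sin 329° = -1.60, north 3.1 cos 329° = 2.66
Net displacement: -17.75 east, 14.39 north. Direction back to start is (17.75, -14.39): bearing = atan2(17.75, -14.39) mod 360° = 129.02° ≈ 129°.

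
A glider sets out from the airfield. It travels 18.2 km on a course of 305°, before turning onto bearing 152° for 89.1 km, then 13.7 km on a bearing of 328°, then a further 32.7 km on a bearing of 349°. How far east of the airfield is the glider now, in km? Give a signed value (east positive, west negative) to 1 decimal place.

13.4 km

Leg 1 (305°, 18.2 km): east 18.2 sin 305° = -14.91, north 18.2 cos 305° = 10.44
Leg 2 (152°, 89.1 km): east 89.1 sin 152° = 41.83, north 89.1 cos 152° = -78.67
Leg 3 (328°, 13.7 km): east 13.7 sin 328° = -7.26, north 13.7 cos 328° = 11.62
Leg 4 (349°, 32.7 km): east 32.7 sin 349° = -6.24, north 32.7 cos 349° = 32.10
Net east component: 13.42 km.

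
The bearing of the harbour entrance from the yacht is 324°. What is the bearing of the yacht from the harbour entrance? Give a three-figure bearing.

Back-bearing = 324° − 180° = 144°.

144°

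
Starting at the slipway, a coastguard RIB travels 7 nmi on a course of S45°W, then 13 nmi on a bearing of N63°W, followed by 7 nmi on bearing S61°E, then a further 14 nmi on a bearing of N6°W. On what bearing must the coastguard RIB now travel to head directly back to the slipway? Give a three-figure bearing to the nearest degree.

Leg 1 (S45°W, 7 nmi): east 7 sin 225° = -4.95, north 7 cos 225° = -4.95
Leg 2 (N63°W, 13 nmi): east 13 sin 297° = -11.58, north 13 cos 297° = 5.90
Leg 3 (S61°E, 7 nmi): east 7 sin 119° = 6.12, north 7 cos 119° = -3.39
Leg 4 (N6°W, 14 nmi): east 14 sin 354° = -1.46, north 14 cos 354° = 13.92
Net displacement: -11.87 east, 11.48 north. Direction back to start is (11.87, -11.48): bearing = atan2(11.87, -11.48) mod 360° = 134.04° ≈ 134°.

134°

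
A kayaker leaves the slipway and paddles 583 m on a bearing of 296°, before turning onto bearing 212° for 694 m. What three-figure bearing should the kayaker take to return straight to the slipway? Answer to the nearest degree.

070°

Leg 1 (296°, 583 m): east 583 sin 296° = -524.00, north 583 cos 296° = 255.57
Leg 2 (212°, 694 m): east 694 sin 212° = -367.76, north 694 cos 212° = -588.55
Net displacement: -891.76 east, -332.98 north. Direction back to start is (891.76, 332.98): bearing = atan2(891.76, 332.98) mod 360° = 69.52° ≈ 070°.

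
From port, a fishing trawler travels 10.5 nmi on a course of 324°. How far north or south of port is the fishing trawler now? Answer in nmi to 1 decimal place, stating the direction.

8.5 nmi north

Leg 1 (324°, 10.5 nmi): east 10.5 sin 324° = -6.17, north 10.5 cos 324° = 8.49
Net north component: 8.49 nmi.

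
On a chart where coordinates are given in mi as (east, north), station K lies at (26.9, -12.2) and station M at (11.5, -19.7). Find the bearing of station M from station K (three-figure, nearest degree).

244°

Δeast = 11.5 − 26.9 = -15.40; Δnorth = -19.7 − -12.2 = -7.50.
Bearing = atan2(Δeast, Δnorth) mod 360° = 244.03° ≈ 244°.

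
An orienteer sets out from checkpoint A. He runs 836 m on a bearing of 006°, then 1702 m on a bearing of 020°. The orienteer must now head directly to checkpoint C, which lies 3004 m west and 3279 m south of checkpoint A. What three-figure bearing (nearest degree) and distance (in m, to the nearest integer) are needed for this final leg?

213°, 6789 m

Leg 1 (006°, 836 m): east 836 sin 6° = 87.39, north 836 cos 6° = 831.42
Leg 2 (020°, 1702 m): east 1702 sin 20° = 582.12, north 1702 cos 20° = 1599.36
Current position: (669.50, 2430.78). Target: (-3004, -3279). Remaining: Δeast = -3673.50, Δnorth = -5709.78.
Bearing = atan2(-3673.50, -5709.78) mod 360° = 212.76°; distance = √((-3673.50)² + (-5709.78)²) = 6789.417 m.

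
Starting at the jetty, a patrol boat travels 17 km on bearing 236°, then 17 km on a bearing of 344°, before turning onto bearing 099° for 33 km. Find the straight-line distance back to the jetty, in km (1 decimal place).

Leg 1 (236°, 17 km): east 17 sin 236° = -14.09, north 17 cos 236° = -9.51
Leg 2 (344°, 17 km): east 17 sin 344° = -4.69, north 17 cos 344° = 16.34
Leg 3 (099°, 33 km): east 33 sin 99° = 32.59, north 33 cos 99° = -5.16
Net: 13.81 east, 1.67 north. Distance = √((13.81)² + (1.67)²) = 13.915 km.

13.9 km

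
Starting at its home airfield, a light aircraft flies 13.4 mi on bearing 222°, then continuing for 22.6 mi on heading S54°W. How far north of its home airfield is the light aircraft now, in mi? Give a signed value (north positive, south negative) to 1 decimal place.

Leg 1 (222°, 13.4 mi): east 13.4 sin 222° = -8.97, north 13.4 cos 222° = -9.96
Leg 2 (S54°W, 22.6 mi): east 22.6 sin 234° = -18.28, north 22.6 cos 234° = -13.28
Net north component: -23.24 mi.

-23.2 mi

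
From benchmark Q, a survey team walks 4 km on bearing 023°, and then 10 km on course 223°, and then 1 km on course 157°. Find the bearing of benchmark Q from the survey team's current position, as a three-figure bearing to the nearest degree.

Leg 1 (023°, 4 km): east 4 sin 23° = 1.56, north 4 cos 23° = 3.68
Leg 2 (223°, 10 km): east 10 sin 223° = -6.82, north 10 cos 223° = -7.31
Leg 3 (157°, 1 km): east 1 sin 157° = 0.39, north 1 cos 157° = -0.92
Net displacement: -4.87 east, -4.55 north. Direction back to start is (4.87, 4.55): bearing = atan2(4.87, 4.55) mod 360° = 46.91° ≈ 047°.

047°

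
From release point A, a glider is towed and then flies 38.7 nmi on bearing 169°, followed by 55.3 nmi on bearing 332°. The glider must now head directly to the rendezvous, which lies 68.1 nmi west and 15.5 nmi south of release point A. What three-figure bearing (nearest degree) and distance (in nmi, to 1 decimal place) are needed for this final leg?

Leg 1 (169°, 38.7 nmi): east 38.7 sin 169° = 7.38, north 38.7 cos 169° = -37.99
Leg 2 (332°, 55.3 nmi): east 55.3 sin 332° = -25.96, north 55.3 cos 332° = 48.83
Current position: (-18.58, 10.84). Target: (-68.1, -15.5). Remaining: Δeast = -49.52, Δnorth = -26.34.
Bearing = atan2(-49.52, -26.34) mod 360° = 241.99°; distance = √((-49.52)² + (-26.34)²) = 56.091 nmi.

242°, 56.1 nmi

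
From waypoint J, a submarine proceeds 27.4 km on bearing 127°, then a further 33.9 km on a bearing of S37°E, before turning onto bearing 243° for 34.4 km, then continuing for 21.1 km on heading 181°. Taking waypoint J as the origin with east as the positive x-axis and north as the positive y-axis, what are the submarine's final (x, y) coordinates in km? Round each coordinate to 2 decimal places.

(11.27, -80.28)

Leg 1 (127°, 27.4 km): east 27.4 sin 127° = 21.88, north 27.4 cos 127° = -16.49
Leg 2 (S37°E, 33.9 km): east 33.9 sin 143° = 20.40, north 33.9 cos 143° = -27.07
Leg 3 (243°, 34.4 km): east 34.4 sin 243° = -30.65, north 34.4 cos 243° = -15.62
Leg 4 (181°, 21.1 km): east 21.1 sin 181° = -0.37, north 21.1 cos 181° = -21.10
Summing: 11.27 km east, -80.28 km north → (11.27, -80.28).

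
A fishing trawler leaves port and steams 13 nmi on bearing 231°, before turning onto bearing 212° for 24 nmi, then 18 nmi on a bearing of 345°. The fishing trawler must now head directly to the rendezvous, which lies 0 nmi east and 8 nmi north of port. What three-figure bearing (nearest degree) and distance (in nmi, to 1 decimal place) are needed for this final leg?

055°, 33.5 nmi

Leg 1 (231°, 13 nmi): east 13 sin 231° = -10.10, north 13 cos 231° = -8.18
Leg 2 (212°, 24 nmi): east 24 sin 212° = -12.72, north 24 cos 212° = -20.35
Leg 3 (345°, 18 nmi): east 18 sin 345° = -4.66, north 18 cos 345° = 17.39
Current position: (-27.48, -11.15). Target: (0, 8). Remaining: Δeast = 27.48, Δnorth = 19.15.
Bearing = atan2(27.48, 19.15) mod 360° = 55.13°; distance = √((27.48)² + (19.15)²) = 33.493 nmi.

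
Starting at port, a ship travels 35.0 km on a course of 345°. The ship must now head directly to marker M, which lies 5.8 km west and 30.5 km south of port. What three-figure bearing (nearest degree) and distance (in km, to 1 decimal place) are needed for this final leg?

Leg 1 (345°, 35.0 km): east 35.0 sin 345° = -9.06, north 35.0 cos 345° = 33.81
Current position: (-9.06, 33.81). Target: (-5.8, -30.5). Remaining: Δeast = 3.26, Δnorth = -64.31.
Bearing = atan2(3.26, -64.31) mod 360° = 177.10°; distance = √((3.26)² + (-64.31)²) = 64.390 km.

177°, 64.4 km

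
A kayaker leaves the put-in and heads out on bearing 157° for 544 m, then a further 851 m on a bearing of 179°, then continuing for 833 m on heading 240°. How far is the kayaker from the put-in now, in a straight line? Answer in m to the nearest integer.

1836 m

Leg 1 (157°, 544 m): east 544 sin 157° = 212.56, north 544 cos 157° = -500.75
Leg 2 (179°, 851 m): east 851 sin 179° = 14.85, north 851 cos 179° = -850.87
Leg 3 (240°, 833 m): east 833 sin 240° = -721.40, north 833 cos 240° = -416.50
Net: -493.99 east, -1768.13 north. Distance = √((-493.99)² + (-1768.13)²) = 1835.835 m.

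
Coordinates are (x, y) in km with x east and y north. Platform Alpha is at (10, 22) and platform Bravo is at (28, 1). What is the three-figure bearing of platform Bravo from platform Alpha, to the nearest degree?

139°

Δeast = 28 − 10 = 18.00; Δnorth = 1 − 22 = -21.00.
Bearing = atan2(Δeast, Δnorth) mod 360° = 139.40° ≈ 139°.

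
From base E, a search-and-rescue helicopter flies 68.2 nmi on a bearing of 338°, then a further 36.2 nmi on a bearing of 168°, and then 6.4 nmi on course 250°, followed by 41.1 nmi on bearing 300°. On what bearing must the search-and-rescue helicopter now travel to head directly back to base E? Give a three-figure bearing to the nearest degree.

128°

Leg 1 (338°, 68.2 nmi): east 68.2 sin 338° = -25.55, north 68.2 cos 338° = 63.23
Leg 2 (168°, 36.2 nmi): east 36.2 sin 168° = 7.53, north 36.2 cos 168° = -35.41
Leg 3 (250°, 6.4 nmi): east 6.4 sin 250° = -6.01, north 6.4 cos 250° = -2.19
Leg 4 (300°, 41.1 nmi): east 41.1 sin 300° = -35.59, north 41.1 cos 300° = 20.55
Net displacement: -59.63 east, 46.19 north. Direction back to start is (59.63, -46.19): bearing = atan2(59.63, -46.19) mod 360° = 127.76° ≈ 128°.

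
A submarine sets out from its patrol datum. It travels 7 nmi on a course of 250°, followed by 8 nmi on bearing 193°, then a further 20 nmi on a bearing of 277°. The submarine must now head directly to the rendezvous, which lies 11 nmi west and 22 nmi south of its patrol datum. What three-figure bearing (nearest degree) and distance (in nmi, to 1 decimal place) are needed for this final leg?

130°, 22.4 nmi

Leg 1 (250°, 7 nmi): east 7 sin 250° = -6.58, north 7 cos 250° = -2.39
Leg 2 (193°, 8 nmi): east 8 sin 193° = -1.80, north 8 cos 193° = -7.79
Leg 3 (277°, 20 nmi): east 20 sin 277° = -19.85, north 20 cos 277° = 2.44
Current position: (-28.23, -7.75). Target: (-11, -22). Remaining: Δeast = 17.23, Δnorth = -14.25.
Bearing = atan2(17.23, -14.25) mod 360° = 129.59°; distance = √((17.23)² + (-14.25)²) = 22.357 nmi.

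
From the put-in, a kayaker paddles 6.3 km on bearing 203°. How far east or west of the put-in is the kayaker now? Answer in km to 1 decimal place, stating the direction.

Leg 1 (203°, 6.3 km): east 6.3 sin 203° = -2.46, north 6.3 cos 203° = -5.80
Net east component: -2.46 km.

2.5 km west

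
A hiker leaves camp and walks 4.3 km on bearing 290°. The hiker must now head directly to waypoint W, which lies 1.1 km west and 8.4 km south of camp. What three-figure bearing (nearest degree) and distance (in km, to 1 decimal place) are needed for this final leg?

Leg 1 (290°, 4.3 km): east 4.3 sin 290° = -4.04, north 4.3 cos 290° = 1.47
Current position: (-4.04, 1.47). Target: (-1.1, -8.4). Remaining: Δeast = 2.94, Δnorth = -9.87.
Bearing = atan2(2.94, -9.87) mod 360° = 163.41°; distance = √((2.94)² + (-9.87)²) = 10.299 km.

163°, 10.3 km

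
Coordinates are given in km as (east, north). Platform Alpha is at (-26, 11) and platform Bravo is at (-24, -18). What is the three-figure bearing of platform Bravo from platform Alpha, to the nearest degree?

176°

Δeast = -24 − -26 = 2.00; Δnorth = -18 − 11 = -29.00.
Bearing = atan2(Δeast, Δnorth) mod 360° = 176.05° ≈ 176°.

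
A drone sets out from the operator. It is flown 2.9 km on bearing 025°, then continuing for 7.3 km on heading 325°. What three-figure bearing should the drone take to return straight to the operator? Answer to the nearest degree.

161°

Leg 1 (025°, 2.9 km): east 2.9 sin 25° = 1.23, north 2.9 cos 25° = 2.63
Leg 2 (325°, 7.3 km): east 7.3 sin 325° = -4.19, north 7.3 cos 325° = 5.98
Net displacement: -2.96 east, 8.61 north. Direction back to start is (2.96, -8.61): bearing = atan2(2.96, -8.61) mod 360° = 161.01° ≈ 161°.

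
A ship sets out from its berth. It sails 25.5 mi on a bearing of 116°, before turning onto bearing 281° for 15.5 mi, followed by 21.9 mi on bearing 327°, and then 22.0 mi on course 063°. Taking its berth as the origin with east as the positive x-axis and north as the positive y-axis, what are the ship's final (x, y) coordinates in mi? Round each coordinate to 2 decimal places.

(15.38, 20.13)

Leg 1 (116°, 25.5 mi): east 25.5 sin 116° = 22.92, north 25.5 cos 116° = -11.18
Leg 2 (281°, 15.5 mi): east 15.5 sin 281° = -15.22, north 15.5 cos 281° = 2.96
Leg 3 (327°, 21.9 mi): east 21.9 sin 327° = -11.93, north 21.9 cos 327° = 18.37
Leg 4 (063°, 22.0 mi): east 22.0 sin 63° = 19.60, north 22.0 cos 63° = 9.99
Summing: 15.38 mi east, 20.13 mi north → (15.38, 20.13).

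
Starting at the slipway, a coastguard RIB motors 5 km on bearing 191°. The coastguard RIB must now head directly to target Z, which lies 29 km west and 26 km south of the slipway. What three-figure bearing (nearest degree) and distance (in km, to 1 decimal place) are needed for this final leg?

Leg 1 (191°, 5 km): east 5 sin 191° = -0.95, north 5 cos 191° = -4.91
Current position: (-0.95, -4.91). Target: (-29, -26). Remaining: Δeast = -28.05, Δnorth = -21.09.
Bearing = atan2(-28.05, -21.09) mod 360° = 233.06°; distance = √((-28.05)² + (-21.09)²) = 35.092 km.

233°, 35.1 km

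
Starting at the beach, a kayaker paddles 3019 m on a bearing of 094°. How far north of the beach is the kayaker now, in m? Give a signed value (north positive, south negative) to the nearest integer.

-211 m

Leg 1 (094°, 3019 m): east 3019 sin 94° = 3011.65, north 3019 cos 94° = -210.59
Net north component: -210.59 m.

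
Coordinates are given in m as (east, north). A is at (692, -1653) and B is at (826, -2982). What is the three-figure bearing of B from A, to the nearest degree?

174°

Δeast = 826 − 692 = 134.00; Δnorth = -2982 − -1653 = -1329.00.
Bearing = atan2(Δeast, Δnorth) mod 360° = 174.24° ≈ 174°.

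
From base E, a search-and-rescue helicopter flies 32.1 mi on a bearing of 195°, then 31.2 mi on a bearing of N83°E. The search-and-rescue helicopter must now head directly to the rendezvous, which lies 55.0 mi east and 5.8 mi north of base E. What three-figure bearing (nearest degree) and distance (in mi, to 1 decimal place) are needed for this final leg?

Leg 1 (195°, 32.1 mi): east 32.1 sin 195° = -8.31, north 32.1 cos 195° = -31.01
Leg 2 (N83°E, 31.2 mi): east 31.2 sin 83° = 30.97, north 31.2 cos 83° = 3.80
Current position: (22.66, -27.20). Target: (55.0, 5.8). Remaining: Δeast = 32.34, Δnorth = 33.00.
Bearing = atan2(32.34, 33.00) mod 360° = 44.42°; distance = √((32.34)² + (33.00)²) = 46.208 mi.

044°, 46.2 mi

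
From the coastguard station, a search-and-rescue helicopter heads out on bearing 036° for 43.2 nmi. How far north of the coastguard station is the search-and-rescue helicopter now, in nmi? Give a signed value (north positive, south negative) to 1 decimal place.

Leg 1 (036°, 43.2 nmi): east 43.2 sin 36° = 25.39, north 43.2 cos 36° = 34.95
Net north component: 34.95 nmi.

34.9 nmi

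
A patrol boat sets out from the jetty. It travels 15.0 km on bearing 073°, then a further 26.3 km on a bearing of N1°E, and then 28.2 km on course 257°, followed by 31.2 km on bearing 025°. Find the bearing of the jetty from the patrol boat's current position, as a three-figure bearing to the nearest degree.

Leg 1 (073°, 15.0 km): east 15.0 sin 73° = 14.34, north 15.0 cos 73° = 4.39
Leg 2 (N1°E, 26.3 km): east 26.3 sin 1° = 0.46, north 26.3 cos 1° = 26.30
Leg 3 (257°, 28.2 km): east 28.2 sin 257° = -27.48, north 28.2 cos 257° = -6.34
Leg 4 (025°, 31.2 km): east 31.2 sin 25° = 13.19, north 31.2 cos 25° = 28.28
Net displacement: 0.51 east, 52.61 north. Direction back to start is (-0.51, -52.61): bearing = atan2(-0.51, -52.61) mod 360° = 180.56° ≈ 181°.

181°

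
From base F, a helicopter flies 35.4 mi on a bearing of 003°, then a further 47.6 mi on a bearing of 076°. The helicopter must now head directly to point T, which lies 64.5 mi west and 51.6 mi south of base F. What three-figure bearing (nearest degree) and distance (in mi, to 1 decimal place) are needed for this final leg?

Leg 1 (003°, 35.4 mi): east 35.4 sin 3° = 1.85, north 35.4 cos 3° = 35.35
Leg 2 (076°, 47.6 mi): east 47.6 sin 76° = 46.19, north 47.6 cos 76° = 11.52
Current position: (48.04, 46.87). Target: (-64.5, -51.6). Remaining: Δeast = -112.54, Δnorth = -98.47.
Bearing = atan2(-112.54, -98.47) mod 360° = 228.82°; distance = √((-112.54)² + (-98.47)²) = 149.535 mi.

229°, 149.5 mi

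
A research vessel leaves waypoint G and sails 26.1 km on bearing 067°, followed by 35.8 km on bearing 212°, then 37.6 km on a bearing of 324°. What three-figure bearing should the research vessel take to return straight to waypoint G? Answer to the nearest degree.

Leg 1 (067°, 26.1 km): east 26.1 sin 67° = 24.03, north 26.1 cos 67° = 10.20
Leg 2 (212°, 35.8 km): east 35.8 sin 212° = -18.97, north 35.8 cos 212° = -30.36
Leg 3 (324°, 37.6 km): east 37.6 sin 324° = -22.10, north 37.6 cos 324° = 30.42
Net displacement: -17.05 east, 10.26 north. Direction back to start is (17.05, -10.26): bearing = atan2(17.05, -10.26) mod 360° = 121.04° ≈ 121°.

121°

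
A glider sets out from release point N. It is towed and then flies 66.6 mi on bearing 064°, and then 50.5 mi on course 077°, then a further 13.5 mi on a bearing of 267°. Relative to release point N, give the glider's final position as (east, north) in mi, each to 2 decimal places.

(95.58, 39.85)

Leg 1 (064°, 66.6 mi): east 66.6 sin 64° = 59.86, north 66.6 cos 64° = 29.20
Leg 2 (077°, 50.5 mi): east 50.5 sin 77° = 49.21, north 50.5 cos 77° = 11.36
Leg 3 (267°, 13.5 mi): east 13.5 sin 267° = -13.48, north 13.5 cos 267° = -0.71
Summing: 95.58 mi east, 39.85 mi north → (95.58, 39.85).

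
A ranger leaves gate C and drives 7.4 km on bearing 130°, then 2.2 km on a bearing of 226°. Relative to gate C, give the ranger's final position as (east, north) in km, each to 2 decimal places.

(4.09, -6.28)

Leg 1 (130°, 7.4 km): east 7.4 sin 130° = 5.67, north 7.4 cos 130° = -4.76
Leg 2 (226°, 2.2 km): east 2.2 sin 226° = -1.58, north 2.2 cos 226° = -1.53
Summing: 4.09 km east, -6.28 km north → (4.09, -6.28).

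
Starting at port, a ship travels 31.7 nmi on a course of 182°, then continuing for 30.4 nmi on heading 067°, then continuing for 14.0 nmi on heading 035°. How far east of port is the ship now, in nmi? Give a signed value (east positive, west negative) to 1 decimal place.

34.9 nmi

Leg 1 (182°, 31.7 nmi): east 31.7 sin 182° = -1.11, north 31.7 cos 182° = -31.68
Leg 2 (067°, 30.4 nmi): east 30.4 sin 67° = 27.98, north 30.4 cos 67° = 11.88
Leg 3 (035°, 14.0 nmi): east 14.0 sin 35° = 8.03, north 14.0 cos 35° = 11.47
Net east component: 34.91 nmi.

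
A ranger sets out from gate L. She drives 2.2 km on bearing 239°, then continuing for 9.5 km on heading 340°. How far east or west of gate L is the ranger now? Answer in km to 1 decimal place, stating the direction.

Leg 1 (239°, 2.2 km): east 2.2 sin 239° = -1.89, north 2.2 cos 239° = -1.13
Leg 2 (340°, 9.5 km): east 9.5 sin 340° = -3.25, north 9.5 cos 340° = 8.93
Net east component: -5.13 km.

5.1 km west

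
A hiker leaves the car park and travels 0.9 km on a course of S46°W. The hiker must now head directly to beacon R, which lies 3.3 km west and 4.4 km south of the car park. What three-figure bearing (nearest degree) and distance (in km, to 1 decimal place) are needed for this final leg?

215°, 4.6 km

Leg 1 (S46°W, 0.9 km): east 0.9 sin 226° = -0.65, north 0.9 cos 226° = -0.63
Current position: (-0.65, -0.63). Target: (-3.3, -4.4). Remaining: Δeast = -2.65, Δnorth = -3.77.
Bearing = atan2(-2.65, -3.77) mod 360° = 215.10°; distance = √((-2.65)² + (-3.77)²) = 4.614 km.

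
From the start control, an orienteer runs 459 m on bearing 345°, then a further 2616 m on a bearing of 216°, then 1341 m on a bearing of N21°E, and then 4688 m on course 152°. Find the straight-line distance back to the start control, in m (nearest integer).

Leg 1 (345°, 459 m): east 459 sin 345° = -118.80, north 459 cos 345° = 443.36
Leg 2 (216°, 2616 m): east 2616 sin 216° = -1537.65, north 2616 cos 216° = -2116.39
Leg 3 (N21°E, 1341 m): east 1341 sin 21° = 480.57, north 1341 cos 21° = 1251.93
Leg 4 (152°, 4688 m): east 4688 sin 152° = 2200.88, north 4688 cos 152° = -4139.26
Net: 1025.01 east, -4560.36 north. Distance = √((1025.01)² + (-4560.36)²) = 4674.130 m.

4674 m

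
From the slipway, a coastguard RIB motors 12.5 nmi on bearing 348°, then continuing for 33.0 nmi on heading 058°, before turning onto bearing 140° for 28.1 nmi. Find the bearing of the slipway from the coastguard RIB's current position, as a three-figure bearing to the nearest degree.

Leg 1 (348°, 12.5 nmi): east 12.5 sin 348° = -2.60, north 12.5 cos 348° = 12.23
Leg 2 (058°, 33.0 nmi): east 33.0 sin 58° = 27.99, north 33.0 cos 58° = 17.49
Leg 3 (140°, 28.1 nmi): east 28.1 sin 140° = 18.06, north 28.1 cos 140° = -21.53
Net displacement: 43.45 east, 8.19 north. Direction back to start is (-43.45, -8.19): bearing = atan2(-43.45, -8.19) mod 360° = 259.33° ≈ 259°.

259°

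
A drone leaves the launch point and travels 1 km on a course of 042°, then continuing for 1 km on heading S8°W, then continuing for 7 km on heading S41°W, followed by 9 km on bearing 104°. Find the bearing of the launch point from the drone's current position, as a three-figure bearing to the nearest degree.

329°

Leg 1 (042°, 1 km): east 1 sin 42° = 0.67, north 1 cos 42° = 0.74
Leg 2 (S8°W, 1 km): east 1 sin 188° = -0.14, north 1 cos 188° = -0.99
Leg 3 (S41°W, 7 km): east 7 sin 221° = -4.59, north 7 cos 221° = -5.28
Leg 4 (104°, 9 km): east 9 sin 104° = 8.73, north 9 cos 104° = -2.18
Net displacement: 4.67 east, -7.71 north. Direction back to start is (-4.67, 7.71): bearing = atan2(-4.67, 7.71) mod 360° = 328.79° ≈ 329°.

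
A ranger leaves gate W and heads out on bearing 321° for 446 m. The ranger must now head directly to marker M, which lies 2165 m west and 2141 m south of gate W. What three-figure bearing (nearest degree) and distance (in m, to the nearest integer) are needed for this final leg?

Leg 1 (321°, 446 m): east 446 sin 321° = -280.68, north 446 cos 321° = 346.61
Current position: (-280.68, 346.61). Target: (-2165, -2141). Remaining: Δeast = -1884.32, Δnorth = -2487.61.
Bearing = atan2(-1884.32, -2487.61) mod 360° = 217.14°; distance = √((-1884.32)² + (-2487.61)²) = 3120.715 m.

217°, 3121 m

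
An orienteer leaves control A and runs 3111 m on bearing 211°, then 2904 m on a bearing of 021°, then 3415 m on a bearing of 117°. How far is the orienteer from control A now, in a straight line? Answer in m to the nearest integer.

Leg 1 (211°, 3111 m): east 3111 sin 211° = -1602.28, north 3111 cos 211° = -2666.65
Leg 2 (021°, 2904 m): east 2904 sin 21° = 1040.70, north 2904 cos 21° = 2711.12
Leg 3 (117°, 3415 m): east 3415 sin 117° = 3042.79, north 3415 cos 117° = -1550.38
Net: 2481.20 east, -1505.91 north. Distance = √((2481.20)² + (-1505.91)²) = 2902.436 m.

2902 m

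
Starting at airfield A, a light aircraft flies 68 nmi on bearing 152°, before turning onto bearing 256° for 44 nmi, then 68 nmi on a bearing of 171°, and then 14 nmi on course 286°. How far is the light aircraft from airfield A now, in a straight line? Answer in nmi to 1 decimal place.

134.7 nmi

Leg 1 (152°, 68 nmi): east 68 sin 152° = 31.92, north 68 cos 152° = -60.04
Leg 2 (256°, 44 nmi): east 44 sin 256° = -42.69, north 44 cos 256° = -10.64
Leg 3 (171°, 68 nmi): east 68 sin 171° = 10.64, north 68 cos 171° = -67.16
Leg 4 (286°, 14 nmi): east 14 sin 286° = -13.46, north 14 cos 286° = 3.86
Net: -13.59 east, -133.99 north. Distance = √((-13.59)² + (-133.99)²) = 134.676 nmi.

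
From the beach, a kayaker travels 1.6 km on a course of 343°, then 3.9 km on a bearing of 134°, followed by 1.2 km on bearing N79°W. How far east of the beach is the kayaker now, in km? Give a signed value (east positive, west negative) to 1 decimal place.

Leg 1 (343°, 1.6 km): east 1.6 sin 343° = -0.47, north 1.6 cos 343° = 1.53
Leg 2 (134°, 3.9 km): east 3.9 sin 134° = 2.81, north 3.9 cos 134° = -2.71
Leg 3 (N79°W, 1.2 km): east 1.2 sin 281° = -1.18, north 1.2 cos 281° = 0.23
Net east component: 1.16 km.

1.2 km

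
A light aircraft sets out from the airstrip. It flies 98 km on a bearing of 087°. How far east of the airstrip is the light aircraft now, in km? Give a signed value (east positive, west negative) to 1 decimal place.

97.9 km

Leg 1 (087°, 98 km): east 98 sin 87° = 97.87, north 98 cos 87° = 5.13
Net east component: 97.87 km.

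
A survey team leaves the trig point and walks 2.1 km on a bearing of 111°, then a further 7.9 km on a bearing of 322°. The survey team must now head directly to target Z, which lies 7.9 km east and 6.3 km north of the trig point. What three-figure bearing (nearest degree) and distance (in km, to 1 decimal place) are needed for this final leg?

Leg 1 (111°, 2.1 km): east 2.1 sin 111° = 1.96, north 2.1 cos 111° = -0.75
Leg 2 (322°, 7.9 km): east 7.9 sin 322° = -4.86, north 7.9 cos 322° = 6.23
Current position: (-2.90, 5.47). Target: (7.9, 6.3). Remaining: Δeast = 10.80, Δnorth = 0.83.
Bearing = atan2(10.80, 0.83) mod 360° = 85.62°; distance = √((10.80)² + (0.83)²) = 10.835 km.

086°, 10.8 km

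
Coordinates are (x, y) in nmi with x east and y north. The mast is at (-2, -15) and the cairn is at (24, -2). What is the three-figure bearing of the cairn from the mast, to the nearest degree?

063°

Δeast = 24 − -2 = 26.00; Δnorth = -2 − -15 = 13.00.
Bearing = atan2(Δeast, Δnorth) mod 360° = 63.43° ≈ 063°.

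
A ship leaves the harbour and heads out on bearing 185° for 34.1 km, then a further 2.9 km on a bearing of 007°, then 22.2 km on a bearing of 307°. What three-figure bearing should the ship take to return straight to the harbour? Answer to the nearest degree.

049°

Leg 1 (185°, 34.1 km): east 34.1 sin 185° = -2.97, north 34.1 cos 185° = -33.97
Leg 2 (007°, 2.9 km): east 2.9 sin 7° = 0.35, north 2.9 cos 7° = 2.88
Leg 3 (307°, 22.2 km): east 22.2 sin 307° = -17.73, north 22.2 cos 307° = 13.36
Net displacement: -20.35 east, -17.73 north. Direction back to start is (20.35, 17.73): bearing = atan2(20.35, 17.73) mod 360° = 48.93° ≈ 049°.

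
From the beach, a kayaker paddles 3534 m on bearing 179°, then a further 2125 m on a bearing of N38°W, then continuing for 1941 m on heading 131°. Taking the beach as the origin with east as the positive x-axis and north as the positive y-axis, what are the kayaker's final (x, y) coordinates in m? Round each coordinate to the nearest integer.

(218, -3132)

Leg 1 (179°, 3534 m): east 3534 sin 179° = 61.68, north 3534 cos 179° = -3533.46
Leg 2 (N38°W, 2125 m): east 2125 sin 322° = -1308.28, north 2125 cos 322° = 1674.52
Leg 3 (131°, 1941 m): east 1941 sin 131° = 1464.89, north 1941 cos 131° = -1273.41
Summing: 218.29 m east, -3132.35 m north → (218, -3132).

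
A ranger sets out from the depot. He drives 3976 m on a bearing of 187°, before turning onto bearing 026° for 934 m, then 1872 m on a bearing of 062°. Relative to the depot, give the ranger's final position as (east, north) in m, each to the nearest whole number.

(1578, -2228)

Leg 1 (187°, 3976 m): east 3976 sin 187° = -484.55, north 3976 cos 187° = -3946.36
Leg 2 (026°, 934 m): east 934 sin 26° = 409.44, north 934 cos 26° = 839.47
Leg 3 (062°, 1872 m): east 1872 sin 62° = 1652.88, north 1872 cos 62° = 878.85
Summing: 1577.76 m east, -2228.04 m north → (1578, -2228).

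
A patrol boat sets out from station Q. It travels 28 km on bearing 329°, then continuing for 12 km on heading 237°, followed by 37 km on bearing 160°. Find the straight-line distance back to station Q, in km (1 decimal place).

21.0 km

Leg 1 (329°, 28 km): east 28 sin 329° = -14.42, north 28 cos 329° = 24.00
Leg 2 (237°, 12 km): east 12 sin 237° = -10.06, north 12 cos 237° = -6.54
Leg 3 (160°, 37 km): east 37 sin 160° = 12.65, north 37 cos 160° = -34.77
Net: -11.83 east, -17.30 north. Distance = √((-11.83)² + (-17.30)²) = 20.961 km.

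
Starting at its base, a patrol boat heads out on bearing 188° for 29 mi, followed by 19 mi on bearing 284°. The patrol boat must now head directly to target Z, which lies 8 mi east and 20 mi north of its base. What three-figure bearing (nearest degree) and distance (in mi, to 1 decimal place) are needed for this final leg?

035°, 53.6 mi

Leg 1 (188°, 29 mi): east 29 sin 188° = -4.04, north 29 cos 188° = -28.72
Leg 2 (284°, 19 mi): east 19 sin 284° = -18.44, north 19 cos 284° = 4.60
Current position: (-22.47, -24.12). Target: (8, 20). Remaining: Δeast = 30.47, Δnorth = 44.12.
Bearing = atan2(30.47, 44.12) mod 360° = 34.63°; distance = √((30.47)² + (44.12)²) = 53.621 mi.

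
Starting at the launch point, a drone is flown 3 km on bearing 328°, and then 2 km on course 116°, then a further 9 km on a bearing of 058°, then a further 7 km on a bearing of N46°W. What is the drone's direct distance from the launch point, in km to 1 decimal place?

Leg 1 (328°, 3 km): east 3 sin 328° = -1.59, north 3 cos 328° = 2.54
Leg 2 (116°, 2 km): east 2 sin 116° = 1.80, north 2 cos 116° = -0.88
Leg 3 (058°, 9 km): east 9 sin 58° = 7.63, north 9 cos 58° = 4.77
Leg 4 (N46°W, 7 km): east 7 sin 314° = -5.04, north 7 cos 314° = 4.86
Net: 2.80 east, 11.30 north. Distance = √((2.80)² + (11.30)²) = 11.642 km.

11.6 km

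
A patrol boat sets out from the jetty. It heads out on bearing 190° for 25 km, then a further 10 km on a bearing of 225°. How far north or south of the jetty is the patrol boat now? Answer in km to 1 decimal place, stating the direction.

Leg 1 (190°, 25 km): east 25 sin 190° = -4.34, north 25 cos 190° = -24.62
Leg 2 (225°, 10 km): east 10 sin 225° = -7.07, north 10 cos 225° = -7.07
Net north component: -31.69 km.

31.7 km south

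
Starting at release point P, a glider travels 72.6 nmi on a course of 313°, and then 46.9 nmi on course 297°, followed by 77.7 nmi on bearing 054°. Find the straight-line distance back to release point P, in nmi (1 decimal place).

Leg 1 (313°, 72.6 nmi): east 72.6 sin 313° = -53.10, north 72.6 cos 313° = 49.51
Leg 2 (297°, 46.9 nmi): east 46.9 sin 297° = -41.79, north 46.9 cos 297° = 21.29
Leg 3 (054°, 77.7 nmi): east 77.7 sin 54° = 62.86, north 77.7 cos 54° = 45.67
Net: -32.02 east, 116.48 north. Distance = √((-32.02)² + (116.48)²) = 120.798 nmi.

120.8 nmi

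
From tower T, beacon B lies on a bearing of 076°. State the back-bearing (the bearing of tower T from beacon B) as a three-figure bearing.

256°

Back-bearing = 076° + 180° = 256°.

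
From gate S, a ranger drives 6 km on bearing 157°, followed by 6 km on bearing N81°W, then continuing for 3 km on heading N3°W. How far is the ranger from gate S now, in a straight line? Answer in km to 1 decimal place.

4.1 km

Leg 1 (157°, 6 km): east 6 sin 157° = 2.34, north 6 cos 157° = -5.52
Leg 2 (N81°W, 6 km): east 6 sin 279° = -5.93, north 6 cos 279° = 0.94
Leg 3 (N3°W, 3 km): east 3 sin 357° = -0.16, north 3 cos 357° = 3.00
Net: -3.74 east, -1.59 north. Distance = √((-3.74)² + (-1.59)²) = 4.062 km.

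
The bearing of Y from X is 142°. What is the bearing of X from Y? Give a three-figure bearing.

322°

Back-bearing = 142° + 180° = 322°.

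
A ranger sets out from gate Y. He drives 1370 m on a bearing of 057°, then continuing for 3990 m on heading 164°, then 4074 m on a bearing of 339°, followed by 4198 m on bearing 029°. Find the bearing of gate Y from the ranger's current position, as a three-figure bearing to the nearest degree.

Leg 1 (057°, 1370 m): east 1370 sin 57° = 1148.98, north 1370 cos 57° = 746.16
Leg 2 (164°, 3990 m): east 3990 sin 164° = 1099.79, north 3990 cos 164° = -3835.43
Leg 3 (339°, 4074 m): east 4074 sin 339° = -1459.99, north 4074 cos 339° = 3803.41
Leg 4 (029°, 4198 m): east 4198 sin 29° = 2035.23, north 4198 cos 29° = 3671.65
Net displacement: 2824.01 east, 4385.78 north. Direction back to start is (-2824.01, -4385.78): bearing = atan2(-2824.01, -4385.78) mod 360° = 212.78° ≈ 213°.

213°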